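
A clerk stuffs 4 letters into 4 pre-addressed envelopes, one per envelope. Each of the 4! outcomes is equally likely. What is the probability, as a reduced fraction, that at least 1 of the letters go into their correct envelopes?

5/8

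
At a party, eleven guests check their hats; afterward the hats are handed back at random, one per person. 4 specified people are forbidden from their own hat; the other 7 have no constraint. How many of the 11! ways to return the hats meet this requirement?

27422640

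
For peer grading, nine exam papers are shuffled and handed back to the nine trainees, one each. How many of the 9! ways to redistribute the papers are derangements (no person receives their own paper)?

133496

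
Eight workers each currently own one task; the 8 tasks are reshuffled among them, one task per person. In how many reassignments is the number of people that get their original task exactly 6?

28

Pick the 6 fixed positions: C(8,6) = 28 ways.
The remaining 2 must be deranged: !2 = 1.
Total: 28 × 1 = 28.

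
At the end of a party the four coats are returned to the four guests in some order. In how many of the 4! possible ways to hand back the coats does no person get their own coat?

9

By inclusion-exclusion, !4 = Σ (-1)^k · 4!/k! for k=0..4
= 4! - 4!/1! + 4!/2! - 4!/3! + 4!/4!
= 24 - 24 + 12 - 4 + 1
= 9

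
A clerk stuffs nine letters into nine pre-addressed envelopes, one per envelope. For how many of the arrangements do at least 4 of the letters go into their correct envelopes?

Sum C(9,i)·!(9-i) for i = 4..9:
  i=4: C(9,4)·!5 = 126·44 = 5544
  i=5: C(9,5)·!4 = 126·9 = 1134
  i=6: C(9,6)·!3 = 84·2 = 168
  i=7: C(9,7)·!2 = 36·1 = 36
  i=8: C(9,8)·!1 = 9·0 = 0
  i=9: C(9,9)·!0 = 1·1 = 1
Total = 6883.

6883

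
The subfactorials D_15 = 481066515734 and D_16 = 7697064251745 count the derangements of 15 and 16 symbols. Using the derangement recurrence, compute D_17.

130850092279664

D_17 = (17-1)·(D_16 + D_15) = 16·(7697064251745 + 481066515734) = 16·8178130767479 = 130850092279664.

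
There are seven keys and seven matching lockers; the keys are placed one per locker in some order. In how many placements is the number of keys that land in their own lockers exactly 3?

315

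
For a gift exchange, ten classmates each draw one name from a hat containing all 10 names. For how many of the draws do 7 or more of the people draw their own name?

Sum C(10,i)·!(10-i) for i = 7..10:
  i=7: C(10,7)·!3 = 120·2 = 240
  i=8: C(10,8)·!2 = 45·1 = 45
  i=9: C(10,9)·!1 = 10·0 = 0
  i=10: C(10,10)·!0 = 1·1 = 1
Total = 286.

286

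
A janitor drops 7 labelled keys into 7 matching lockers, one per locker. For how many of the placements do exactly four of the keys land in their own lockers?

70

Choose which 4 of the 7 are fixed: C(7,4) = 35.
The remaining 3 must be deranged: !3 = 2.
Total: 35 × 2 = 70.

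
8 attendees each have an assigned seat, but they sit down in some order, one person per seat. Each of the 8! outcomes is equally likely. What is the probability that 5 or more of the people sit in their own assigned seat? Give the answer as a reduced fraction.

Favorable outcomes: Σ_{i≥5} C(8,i)·!(8-i) = 56·2 + 28·1 + 8·0 + 1·1 = 141.
Total outcomes: 8! = 40320.
Probability = 141/40320 = 47/13440.

47/13440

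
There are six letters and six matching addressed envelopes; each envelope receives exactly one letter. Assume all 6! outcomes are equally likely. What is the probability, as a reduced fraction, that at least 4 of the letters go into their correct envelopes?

Favorable outcomes: Σ_{i≥4} C(6,i)·!(6-i) = 15·1 + 6·0 + 1·1 = 16.
Total outcomes: 6! = 720.
Probability = 16/720 = 1/45.

1/45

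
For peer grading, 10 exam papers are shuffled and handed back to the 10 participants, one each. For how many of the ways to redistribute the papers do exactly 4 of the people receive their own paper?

55650

Pick the 4 fixed positions: C(10,4) = 210 ways.
The remaining 6 must be deranged: !6 = 265.
Total: 210 × 265 = 55650.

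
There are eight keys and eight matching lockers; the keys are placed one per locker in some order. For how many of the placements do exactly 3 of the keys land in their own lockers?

2464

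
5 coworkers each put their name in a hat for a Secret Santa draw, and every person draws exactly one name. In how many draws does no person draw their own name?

44

By inclusion-exclusion, !5 = Σ (-1)^k · 5!/k! for k=0..5
= 5! - 5!/1! + 5!/2! - 5!/3! + 5!/4! - 5!/5!
= 120 - 120 + 60 - 20 + 5 - 1
= 44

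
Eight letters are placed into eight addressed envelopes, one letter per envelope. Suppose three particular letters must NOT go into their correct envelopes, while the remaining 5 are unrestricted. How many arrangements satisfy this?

Inclusion-exclusion on the 3 forbidden self-matches:
Σ_{j=0}^{3} (-1)^j C(3,j)(8-j)!
= C(3,0)·8! - C(3,1)·7! + C(3,2)·6! - C(3,3)·5!
= 40320 - 15120 + 2160 - 120
= 27240

27240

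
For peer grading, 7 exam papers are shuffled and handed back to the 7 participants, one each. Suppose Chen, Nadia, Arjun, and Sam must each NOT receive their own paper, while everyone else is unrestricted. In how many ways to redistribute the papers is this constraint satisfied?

Let A_j be the event that the j-th constrained one is fixed. By inclusion-exclusion over the 4 events:
Σ_{j=0}^{4} (-1)^j C(4,j)(7-j)!
= C(4,0)·7! - C(4,1)·6! + C(4,2)·5! - C(4,3)·4! + C(4,4)·3!
= 5040 - 2880 + 720 - 96 + 6
= 2790

2790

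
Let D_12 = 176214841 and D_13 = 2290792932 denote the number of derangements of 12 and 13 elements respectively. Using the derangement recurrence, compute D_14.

32071101049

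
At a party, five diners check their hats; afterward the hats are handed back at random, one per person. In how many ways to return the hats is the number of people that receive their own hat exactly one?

45

Pick the single fixed position: C(5,1) = 5 ways.
The remaining 4 must be deranged: !4 = 9.
Total: 5 × 9 = 45.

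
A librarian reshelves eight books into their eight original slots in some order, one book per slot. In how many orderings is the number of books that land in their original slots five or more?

Sum C(8,i)·!(8-i) for i = 5..8:
  i=5: C(8,5)·!3 = 56·2 = 112
  i=6: C(8,6)·!2 = 28·1 = 28
  i=7: C(8,7)·!1 = 8·0 = 0
  i=8: C(8,8)·!0 = 1·1 = 1
Total = 141.

141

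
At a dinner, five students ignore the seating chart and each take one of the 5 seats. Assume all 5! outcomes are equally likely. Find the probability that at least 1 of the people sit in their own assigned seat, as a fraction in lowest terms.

19/30

Favorable outcomes: Σ_{i≥1} C(5,i)·!(5-i) = 5·9 + 10·2 + 10·1 + 5·0 + 1·1 = 76.
Total outcomes: 5! = 120.
Probability = 76/120 = 19/30.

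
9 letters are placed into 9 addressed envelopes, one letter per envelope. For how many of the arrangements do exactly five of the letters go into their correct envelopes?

Pick the 5 fixed positions: C(9,5) = 126 ways.
The remaining 4 must be deranged: !4 = 9.
Total: 126 × 9 = 1134.

1134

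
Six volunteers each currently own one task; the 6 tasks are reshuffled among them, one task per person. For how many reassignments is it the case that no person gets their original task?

By inclusion-exclusion, !6 = Σ (-1)^k · 6!/k! for k=0..6
= 6! - 6!/1! + 6!/2! - 6!/3! + 6!/4! - 6!/5! + 6!/6!
= 720 - 720 + 360 - 120 + 30 - 6 + 1
= 265

265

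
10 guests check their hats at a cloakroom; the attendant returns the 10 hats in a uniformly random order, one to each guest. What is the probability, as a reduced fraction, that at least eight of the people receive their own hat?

Favorable outcomes: Σ_{i≥8} C(10,i)·!(10-i) = 45·1 + 10·0 + 1·1 = 46.
Total outcomes: 10! = 3628800.
Probability = 46/3628800 = 23/1814400.

23/1814400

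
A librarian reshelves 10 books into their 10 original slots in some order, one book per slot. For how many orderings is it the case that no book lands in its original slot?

!10 is the nearest integer to 10!/e.
10! = 3628800, and 3628800/e ≈ 1334960.92, so !10 = 1334961.

1334961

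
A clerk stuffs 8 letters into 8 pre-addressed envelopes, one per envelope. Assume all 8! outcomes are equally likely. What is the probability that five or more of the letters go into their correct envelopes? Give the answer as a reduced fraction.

47/13440

Favorable outcomes: Σ_{i≥5} C(8,i)·!(8-i) = 56·2 + 28·1 + 8·0 + 1·1 = 141.
Total outcomes: 8! = 40320.
Probability = 141/40320 = 47/13440.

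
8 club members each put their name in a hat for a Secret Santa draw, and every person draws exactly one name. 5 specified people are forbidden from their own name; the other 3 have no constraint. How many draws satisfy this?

21234

Let A_j be the event that the j-th constrained one is fixed. By inclusion-exclusion over the 5 events:
Σ_{j=0}^{5} (-1)^j C(5,j)(8-j)!
= C(5,0)·8! - C(5,1)·7! + C(5,2)·6! - C(5,3)·5! + C(5,4)·4! - C(5,5)·3!
= 40320 - 25200 + 7200 - 1200 + 120 - 6
= 21234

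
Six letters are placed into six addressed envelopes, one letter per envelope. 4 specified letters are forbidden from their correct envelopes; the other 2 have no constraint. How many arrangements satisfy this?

Let A_j be the event that the j-th constrained one is fixed. By inclusion-exclusion over the 4 events:
Σ_{j=0}^{4} (-1)^j C(4,j)(6-j)!
= C(4,0)·6! - C(4,1)·5! + C(4,2)·4! - C(4,3)·3! + C(4,4)·2!
= 720 - 480 + 144 - 24 + 2
= 362

362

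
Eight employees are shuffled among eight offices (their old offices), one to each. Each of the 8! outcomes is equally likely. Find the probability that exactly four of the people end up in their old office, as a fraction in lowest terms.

Favorable outcomes: C(8,4)·!4 = 70·9 = 630.
Total outcomes: 8! = 40320.
Probability = 630/40320 = 1/64.

1/64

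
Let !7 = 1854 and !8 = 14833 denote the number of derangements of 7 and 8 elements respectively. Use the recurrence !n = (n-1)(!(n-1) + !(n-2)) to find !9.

133496

!9 = (9-1)·(!8 + !7) = 8·(14833 + 1854) = 8·16687 = 133496.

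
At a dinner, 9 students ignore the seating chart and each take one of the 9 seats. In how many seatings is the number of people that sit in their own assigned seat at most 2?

333737

# with exactly i fixed is C(9,i)·!(9-i); sum over i=0..2:
  i=0: C(9,0)·!9 = 1·133496 = 133496
  i=1: C(9,1)·!8 = 9·14833 = 133497
  i=2: C(9,2)·!7 = 36·1854 = 66744
Total = 333737.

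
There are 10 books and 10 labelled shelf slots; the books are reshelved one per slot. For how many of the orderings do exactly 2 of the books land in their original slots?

667485

Pick the 2 fixed positions: C(10,2) = 45 ways.
The remaining 8 must be deranged: !8 = 14833.
Total: 45 × 14833 = 667485.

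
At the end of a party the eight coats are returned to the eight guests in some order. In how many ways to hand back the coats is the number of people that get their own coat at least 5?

141

Sum C(8,i)·!(8-i) for i = 5..8:
  i=5: C(8,5)·!3 = 56·2 = 112
  i=6: C(8,6)·!2 = 28·1 = 28
  i=7: C(8,7)·!1 = 8·0 = 0
  i=8: C(8,8)·!0 = 1·1 = 1
Total = 141.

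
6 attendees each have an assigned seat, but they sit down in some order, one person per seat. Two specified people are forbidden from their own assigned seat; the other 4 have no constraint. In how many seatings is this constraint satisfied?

504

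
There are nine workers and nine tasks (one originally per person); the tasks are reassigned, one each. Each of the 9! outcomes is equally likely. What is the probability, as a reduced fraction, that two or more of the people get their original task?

95887/362880

Favorable outcomes: Σ_{i≥2} C(9,i)·!(9-i) = 36·1854 + 84·265 + 126·44 + 126·9 + 84·2 + 36·1 + 9·0 + 1·1 = 95887.
Total outcomes: 9! = 362880.
Probability = 95887/362880 = 95887/362880.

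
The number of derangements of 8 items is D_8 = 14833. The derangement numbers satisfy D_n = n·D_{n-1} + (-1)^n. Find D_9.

D_9 = 9·14833 - 1 = 133496.

133496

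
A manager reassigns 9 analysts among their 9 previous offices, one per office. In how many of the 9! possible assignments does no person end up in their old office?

133496

By inclusion-exclusion, !9 = Σ (-1)^k · 9!/k! for k=0..9
= 9! - 9!/1! + 9!/2! - 9!/3! + 9!/4! - 9!/5! + 9!/6! - 9!/7! + 9!/8! - 9!/9!
= 362880 - 362880 + 181440 - 60480 + 15120 - 3024 + 504 - 72 + 9 - 1
= 133496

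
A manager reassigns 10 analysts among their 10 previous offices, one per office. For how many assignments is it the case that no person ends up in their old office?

1334961

The number of derangements of 10 is !10 = Σ_{k=0}^{10} (-1)^k·10!/k!
= 10! - 10!/1! + 10!/2! - 10!/3! + 10!/4! - 10!/5! + 10!/6! - 10!/7! + 10!/8! - 10!/9! + 10!/10!
= 3628800 - 3628800 + 1814400 - 604800 + 151200 - 30240 + 5040 - 720 + 90 - 10 + 1
= 1334961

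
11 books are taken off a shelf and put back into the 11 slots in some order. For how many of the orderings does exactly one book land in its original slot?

Pick the single fixed position: C(11,1) = 11 ways.
The remaining 10 must be deranged: !10 = 1334961.
Total: 11 × 1334961 = 14684571.

14684571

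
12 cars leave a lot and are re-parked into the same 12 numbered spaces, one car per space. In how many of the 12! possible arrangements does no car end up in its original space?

176214841

The number of derangements of 12 is !12 = Σ_{k=0}^{12} (-1)^k·12!/k!
= 12! - 12!/1! + 12!/2! - 12!/3! + 12!/4! - 12!/5! + 12!/6! - 12!/7! + 12!/8! - 12!/9! + 12!/10! - 12!/11! + 12!/12!
= 479001600 - 479001600 + 239500800 - 79833600 + 19958400 - 3991680 + 665280 - 95040 + 11880 - 1320 + 132 - 12 + 1
= 176214841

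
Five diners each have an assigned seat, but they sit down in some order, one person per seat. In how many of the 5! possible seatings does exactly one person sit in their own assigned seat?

Pick the single fixed position: C(5,1) = 5 ways.
The other 4 form a derangement: !4 = 9.
Total: 5 × 9 = 45.

45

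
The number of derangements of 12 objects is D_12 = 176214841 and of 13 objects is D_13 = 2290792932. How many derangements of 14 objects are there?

32071101049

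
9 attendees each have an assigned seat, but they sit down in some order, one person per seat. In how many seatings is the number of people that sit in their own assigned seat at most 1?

266993

Sum C(9,i)·!(9-i) for i = 0..1:
  i=0: C(9,0)·!9 = 1·133496 = 133496
  i=1: C(9,1)·!8 = 9·14833 = 133497
Total = 266993.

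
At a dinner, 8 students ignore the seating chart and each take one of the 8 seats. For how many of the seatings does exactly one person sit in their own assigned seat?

14832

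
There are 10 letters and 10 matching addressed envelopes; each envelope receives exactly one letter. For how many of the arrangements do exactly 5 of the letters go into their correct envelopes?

11088

Pick the 5 fixed positions: C(10,5) = 252 ways.
The other 5 form a derangement: !5 = 44.
Total: 252 × 44 = 11088.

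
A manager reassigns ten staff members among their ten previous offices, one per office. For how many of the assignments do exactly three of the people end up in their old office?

222480

Choose which 3 of the 10 are fixed: C(10,3) = 120.
The remaining 7 must be deranged: !7 = 1854.
Total: 120 × 1854 = 222480.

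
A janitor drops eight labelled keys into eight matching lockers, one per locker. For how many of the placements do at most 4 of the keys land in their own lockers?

Sum C(8,i)·!(8-i) for i = 0..4:
  i=0: C(8,0)·!8 = 1·14833 = 14833
  i=1: C(8,1)·!7 = 8·1854 = 14832
  i=2: C(8,2)·!6 = 28·265 = 7420
  i=3: C(8,3)·!5 = 56·44 = 2464
  i=4: C(8,4)·!4 = 70·9 = 630
Total = 40179.

40179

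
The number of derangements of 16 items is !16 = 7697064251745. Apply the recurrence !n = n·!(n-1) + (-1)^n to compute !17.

130850092279664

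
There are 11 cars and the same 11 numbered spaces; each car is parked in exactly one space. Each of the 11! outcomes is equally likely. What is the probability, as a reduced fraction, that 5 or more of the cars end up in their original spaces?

73057/19958400

Favorable outcomes: Σ_{i≥5} C(11,i)·!(11-i) = 462·265 + 462·44 + 330·9 + 165·2 + 55·1 + 11·0 + 1·1 = 146114.
Total outcomes: 11! = 39916800.
Probability = 146114/39916800 = 73057/19958400.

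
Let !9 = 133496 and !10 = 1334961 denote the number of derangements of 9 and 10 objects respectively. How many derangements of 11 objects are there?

14684570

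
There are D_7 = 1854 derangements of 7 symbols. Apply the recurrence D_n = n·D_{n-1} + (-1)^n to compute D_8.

D_8 = 8·1854 + 1 = 14833.

14833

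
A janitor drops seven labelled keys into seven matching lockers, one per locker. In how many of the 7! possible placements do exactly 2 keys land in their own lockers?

Choose which 2 of the 7 are fixed: C(7,2) = 21.
The other 5 form a derangement: !5 = 44.
Total: 21 × 44 = 924.

924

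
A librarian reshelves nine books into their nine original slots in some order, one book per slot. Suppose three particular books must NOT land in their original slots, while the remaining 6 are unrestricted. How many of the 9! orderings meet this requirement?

Let A_j be the event that the j-th constrained one is fixed. By inclusion-exclusion over the 3 events:
Σ_{j=0}^{3} (-1)^j C(3,j)(9-j)!
= C(3,0)·9! - C(3,1)·8! + C(3,2)·7! - C(3,3)·6!
= 362880 - 120960 + 15120 - 720
= 256320

256320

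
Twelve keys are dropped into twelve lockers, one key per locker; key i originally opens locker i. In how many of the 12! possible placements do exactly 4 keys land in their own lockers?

7342335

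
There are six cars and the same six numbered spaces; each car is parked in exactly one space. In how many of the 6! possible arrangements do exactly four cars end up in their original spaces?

15

Choose which 4 of the 6 are fixed: C(6,4) = 15.
The remaining 2 must be deranged: !2 = 1.
Total: 15 × 1 = 15.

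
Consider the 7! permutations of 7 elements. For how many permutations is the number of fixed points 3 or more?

407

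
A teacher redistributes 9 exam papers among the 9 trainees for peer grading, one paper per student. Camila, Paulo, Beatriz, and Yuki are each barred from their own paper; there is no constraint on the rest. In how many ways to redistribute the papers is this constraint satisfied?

229080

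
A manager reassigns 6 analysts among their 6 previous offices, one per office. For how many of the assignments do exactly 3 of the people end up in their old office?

40

Choose which 3 of the 6 are fixed: C(6,3) = 20.
The other 3 form a derangement: !3 = 2.
Total: 20 × 2 = 40.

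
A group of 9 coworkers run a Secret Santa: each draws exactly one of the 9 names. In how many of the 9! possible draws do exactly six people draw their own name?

168

Choose which 6 of the 9 are fixed: C(9,6) = 84.
The remaining 3 must be deranged: !3 = 2.
Total: 84 × 2 = 168.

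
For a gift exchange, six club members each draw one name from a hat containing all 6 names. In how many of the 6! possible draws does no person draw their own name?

265

!6 is the nearest integer to 6!/e.
6! = 720, and 720/e ≈ 264.87, so !6 = 265.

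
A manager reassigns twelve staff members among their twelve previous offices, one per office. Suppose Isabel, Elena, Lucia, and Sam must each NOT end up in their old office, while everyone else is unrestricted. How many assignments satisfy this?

339696000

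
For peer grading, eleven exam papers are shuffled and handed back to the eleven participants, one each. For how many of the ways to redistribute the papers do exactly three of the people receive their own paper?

2447445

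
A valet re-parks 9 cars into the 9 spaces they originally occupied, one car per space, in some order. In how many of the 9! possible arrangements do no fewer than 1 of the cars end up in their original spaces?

# with exactly i fixed is C(9,i)·!(9-i); sum over i=1..9:
  i=1: C(9,1)·!8 = 9·14833 = 133497
  i=2: C(9,2)·!7 = 36·1854 = 66744
  i=3: C(9,3)·!6 = 84·265 = 22260
  i=4: C(9,4)·!5 = 126·44 = 5544
  i=5: C(9,5)·!4 = 126·9 = 1134
  i=6: C(9,6)·!3 = 84·2 = 168
  i=7: C(9,7)·!2 = 36·1 = 36
  i=8: C(9,8)·!1 = 9·0 = 0
  i=9: C(9,9)·!0 = 1·1 = 1
Total = 229384.

229384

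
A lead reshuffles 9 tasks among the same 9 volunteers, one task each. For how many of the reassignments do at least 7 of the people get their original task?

# with exactly i fixed is C(9,i)·!(9-i); sum over i=7..9:
  i=7: C(9,7)·!2 = 36·1 = 36
  i=8: C(9,8)·!1 = 9·0 = 0
  i=9: C(9,9)·!0 = 1·1 = 1
Total = 37.

37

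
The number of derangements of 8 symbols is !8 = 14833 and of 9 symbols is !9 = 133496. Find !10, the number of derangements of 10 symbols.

!10 = (10-1)·(!9 + !8) = 9·(133496 + 14833) = 9·148329 = 1334961.

1334961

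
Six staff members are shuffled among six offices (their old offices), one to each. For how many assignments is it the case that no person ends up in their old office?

265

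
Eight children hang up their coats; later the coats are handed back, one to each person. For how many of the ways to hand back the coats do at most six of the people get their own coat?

40319

# with exactly i fixed is C(8,i)·!(8-i); sum over i=0..6:
  i=0: C(8,0)·!8 = 1·14833 = 14833
  i=1: C(8,1)·!7 = 8·1854 = 14832
  i=2: C(8,2)·!6 = 28·265 = 7420
  i=3: C(8,3)·!5 = 56·44 = 2464
  i=4: C(8,4)·!4 = 70·9 = 630
  i=5: C(8,5)·!3 = 56·2 = 112
  i=6: C(8,6)·!2 = 28·1 = 28
Total = 40319.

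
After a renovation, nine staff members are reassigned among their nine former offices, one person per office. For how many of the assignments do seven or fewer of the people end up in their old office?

362879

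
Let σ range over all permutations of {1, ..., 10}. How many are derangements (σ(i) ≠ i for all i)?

1334961

!10 is the nearest integer to 10!/e.
10! = 3628800, and 3628800/e ≈ 1334960.92, so !10 = 1334961.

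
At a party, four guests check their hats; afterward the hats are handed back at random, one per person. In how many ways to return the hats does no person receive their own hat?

9

Use !n = n·!(n-1) + (-1)^n.
!4 = 4·2 + 1 = 9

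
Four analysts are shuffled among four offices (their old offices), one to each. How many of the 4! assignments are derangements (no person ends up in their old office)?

9

Use !n = (n-1)(!(n-1) + !(n-2)).
!4 = 3·(2 + 1) = 3·3 = 9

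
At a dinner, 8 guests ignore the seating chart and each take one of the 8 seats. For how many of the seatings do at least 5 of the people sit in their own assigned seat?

141

# with exactly i fixed is C(8,i)·!(8-i); sum over i=5..8:
  i=5: C(8,5)·!3 = 56·2 = 112
  i=6: C(8,6)·!2 = 28·1 = 28
  i=7: C(8,7)·!1 = 8·0 = 0
  i=8: C(8,8)·!0 = 1·1 = 1
Total = 141.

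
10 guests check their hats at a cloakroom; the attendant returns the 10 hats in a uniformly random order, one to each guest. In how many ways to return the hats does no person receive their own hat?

1334961

!10 = 10! · Σ_{k=0}^{10} (-1)^k/k!
= 10! - 10!/1! + 10!/2! - 10!/3! + 10!/4! - 10!/5! + 10!/6! - 10!/7! + 10!/8! - 10!/9! + 10!/10!
= 3628800 - 3628800 + 1814400 - 604800 + 151200 - 30240 + 5040 - 720 + 90 - 10 + 1
= 1334961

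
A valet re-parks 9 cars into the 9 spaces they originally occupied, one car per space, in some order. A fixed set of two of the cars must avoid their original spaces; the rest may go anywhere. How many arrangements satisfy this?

287280

Let A_j be the event that the j-th constrained one is fixed. By inclusion-exclusion over the 2 events:
Σ_{j=0}^{2} (-1)^j C(2,j)(9-j)!
= C(2,0)·9! - C(2,1)·8! + C(2,2)·7!
= 362880 - 80640 + 5040
= 287280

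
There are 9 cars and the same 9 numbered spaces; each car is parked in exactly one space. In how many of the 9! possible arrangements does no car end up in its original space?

The subfactorial !9 = [9!/e] (nearest integer).
9! = 362880, and 362880/e ≈ 133496.09, so !9 = 133496.

133496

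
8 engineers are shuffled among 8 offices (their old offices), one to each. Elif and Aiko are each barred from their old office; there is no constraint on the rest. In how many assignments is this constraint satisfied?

30960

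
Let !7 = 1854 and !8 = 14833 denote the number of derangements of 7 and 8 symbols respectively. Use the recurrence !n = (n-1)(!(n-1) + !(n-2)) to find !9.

133496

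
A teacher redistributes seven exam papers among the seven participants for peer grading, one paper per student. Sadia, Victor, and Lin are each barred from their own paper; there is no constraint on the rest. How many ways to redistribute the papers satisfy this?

Inclusion-exclusion on the 3 forbidden self-matches:
Σ_{j=0}^{3} (-1)^j C(3,j)(7-j)!
= C(3,0)·7! - C(3,1)·6! + C(3,2)·5! - C(3,3)·4!
= 5040 - 2160 + 360 - 24
= 3216

3216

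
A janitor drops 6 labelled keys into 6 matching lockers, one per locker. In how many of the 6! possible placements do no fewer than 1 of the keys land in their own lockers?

455

Sum C(6,i)·!(6-i) for i = 1..6:
  i=1: C(6,1)·!5 = 6·44 = 264
  i=2: C(6,2)·!4 = 15·9 = 135
  i=3: C(6,3)·!3 = 20·2 = 40
  i=4: C(6,4)·!2 = 15·1 = 15
  i=5: C(6,5)·!1 = 6·0 = 0
  i=6: C(6,6)·!0 = 1·1 = 1
Total = 455.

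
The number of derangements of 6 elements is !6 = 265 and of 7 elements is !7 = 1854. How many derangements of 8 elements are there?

14833

!8 = (8-1)·(!7 + !6) = 7·(1854 + 265) = 7·2119 = 14833.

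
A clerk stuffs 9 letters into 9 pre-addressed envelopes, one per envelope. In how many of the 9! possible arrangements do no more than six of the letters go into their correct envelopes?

Sum C(9,i)·!(9-i) for i = 0..6:
  i=0: C(9,0)·!9 = 1·133496 = 133496
  i=1: C(9,1)·!8 = 9·14833 = 133497
  i=2: C(9,2)·!7 = 36·1854 = 66744
  i=3: C(9,3)·!6 = 84·265 = 22260
  i=4: C(9,4)·!5 = 126·44 = 5544
  i=5: C(9,5)·!4 = 126·9 = 1134
  i=6: C(9,6)·!3 = 84·2 = 168
Total = 362843.

362843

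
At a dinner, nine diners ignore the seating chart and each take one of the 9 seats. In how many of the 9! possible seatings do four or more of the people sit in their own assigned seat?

Sum C(9,i)·!(9-i) for i = 4..9:
  i=4: C(9,4)·!5 = 126·44 = 5544
  i=5: C(9,5)·!4 = 126·9 = 1134
  i=6: C(9,6)·!3 = 84·2 = 168
  i=7: C(9,7)·!2 = 36·1 = 36
  i=8: C(9,8)·!1 = 9·0 = 0
  i=9: C(9,9)·!0 = 1·1 = 1
Total = 6883.

6883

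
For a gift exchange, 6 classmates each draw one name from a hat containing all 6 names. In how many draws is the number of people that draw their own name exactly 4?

15

Pick the 4 fixed positions: C(6,4) = 15 ways.
The other 2 form a derangement: !2 = 1.
Total: 15 × 1 = 15.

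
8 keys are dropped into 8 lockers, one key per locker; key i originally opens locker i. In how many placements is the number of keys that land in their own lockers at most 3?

39549

# with exactly i fixed is C(8,i)·!(8-i); sum over i=0..3:
  i=0: C(8,0)·!8 = 1·14833 = 14833
  i=1: C(8,1)·!7 = 8·1854 = 14832
  i=2: C(8,2)·!6 = 28·265 = 7420
  i=3: C(8,3)·!5 = 56·44 = 2464
Total = 39549.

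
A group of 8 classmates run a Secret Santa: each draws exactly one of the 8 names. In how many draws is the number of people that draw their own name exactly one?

14832

Pick the single fixed position: C(8,1) = 8 ways.
The remaining 7 must be deranged: !7 = 1854.
Total: 8 × 1854 = 14832.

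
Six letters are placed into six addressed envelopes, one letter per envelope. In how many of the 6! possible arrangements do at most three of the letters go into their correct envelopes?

704

# with exactly i fixed is C(6,i)·!(6-i); sum over i=0..3:
  i=0: C(6,0)·!6 = 1·265 = 265
  i=1: C(6,1)·!5 = 6·44 = 264
  i=2: C(6,2)·!4 = 15·9 = 135
  i=3: C(6,3)·!3 = 20·2 = 40
Total = 704.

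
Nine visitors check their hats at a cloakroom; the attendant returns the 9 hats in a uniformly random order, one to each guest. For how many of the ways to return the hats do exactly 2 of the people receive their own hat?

Choose which 2 of the 9 are fixed: C(9,2) = 36.
The other 7 form a derangement: !7 = 1854.
Total: 36 × 1854 = 66744.

66744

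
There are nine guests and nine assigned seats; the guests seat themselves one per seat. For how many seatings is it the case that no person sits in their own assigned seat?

The subfactorial !9 = [9!/e] (nearest integer).
9! = 362880, and 362880/e ≈ 133496.09, so !9 = 133496.

133496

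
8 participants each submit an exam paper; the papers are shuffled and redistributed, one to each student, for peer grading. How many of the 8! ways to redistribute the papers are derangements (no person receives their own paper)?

14833

Use !n = (n-1)(!(n-1) + !(n-2)).
!8 = 7·(1854 + 265) = 7·2119 = 14833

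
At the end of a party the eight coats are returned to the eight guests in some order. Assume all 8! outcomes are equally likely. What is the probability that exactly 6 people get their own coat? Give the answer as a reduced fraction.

1/1440

Favorable outcomes: C(8,6)·!2 = 28·1 = 28.
Total outcomes: 8! = 40320.
Probability = 28/40320 = 1/1440.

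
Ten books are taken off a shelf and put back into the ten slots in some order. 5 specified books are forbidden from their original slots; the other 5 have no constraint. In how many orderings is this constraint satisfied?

2170680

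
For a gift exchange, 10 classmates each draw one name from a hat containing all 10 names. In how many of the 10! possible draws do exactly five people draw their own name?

11088

Pick the 5 fixed positions: C(10,5) = 252 ways.
The other 5 form a derangement: !5 = 44.
Total: 252 × 44 = 11088.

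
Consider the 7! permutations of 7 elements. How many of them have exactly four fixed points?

Pick the 4 fixed positions: C(7,4) = 35 ways.
The remaining 3 must be deranged: !3 = 2.
Total: 35 × 2 = 70.

70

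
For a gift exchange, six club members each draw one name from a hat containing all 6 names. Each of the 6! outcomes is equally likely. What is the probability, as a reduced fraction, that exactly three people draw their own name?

Favorable outcomes: C(6,3)·!3 = 20·2 = 40.
Total outcomes: 6! = 720.
Probability = 40/720 = 1/18.

1/18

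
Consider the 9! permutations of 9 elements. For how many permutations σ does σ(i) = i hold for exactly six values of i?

Choose which 6 of the 9 are fixed: C(9,6) = 84.
The remaining 3 must be deranged: !3 = 2.
Total: 84 × 2 = 168.

168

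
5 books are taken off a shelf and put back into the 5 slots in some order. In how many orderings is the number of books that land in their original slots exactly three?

Pick the 3 fixed positions: C(5,3) = 10 ways.
The other 2 form a derangement: !2 = 1.
Total: 10 × 1 = 10.

10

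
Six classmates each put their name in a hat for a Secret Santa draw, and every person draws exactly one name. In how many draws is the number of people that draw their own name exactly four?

15

Choose which 4 of the 6 are fixed: C(6,4) = 15.
The remaining 2 must be deranged: !2 = 1.
Total: 15 × 1 = 15.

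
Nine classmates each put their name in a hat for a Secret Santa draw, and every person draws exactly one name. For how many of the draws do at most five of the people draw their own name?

362675

# with exactly i fixed is C(9,i)·!(9-i); sum over i=0..5:
  i=0: C(9,0)·!9 = 1·133496 = 133496
  i=1: C(9,1)·!8 = 9·14833 = 133497
  i=2: C(9,2)·!7 = 36·1854 = 66744
  i=3: C(9,3)·!6 = 84·265 = 22260
  i=4: C(9,4)·!5 = 126·44 = 5544
  i=5: C(9,5)·!4 = 126·9 = 1134
Total = 362675.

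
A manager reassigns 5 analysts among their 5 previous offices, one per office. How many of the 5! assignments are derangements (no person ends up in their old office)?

44

Recurrence: !5 = 4·(!4 + !3).
!5 = 4·(9 + 2) = 4·11 = 44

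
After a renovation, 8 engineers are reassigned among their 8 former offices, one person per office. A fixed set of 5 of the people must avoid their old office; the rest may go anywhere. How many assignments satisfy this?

Let A_j be the event that the j-th constrained one is fixed. By inclusion-exclusion over the 5 events:
Σ_{j=0}^{5} (-1)^j C(5,j)(8-j)!
= C(5,0)·8! - C(5,1)·7! + C(5,2)·6! - C(5,3)·5! + C(5,4)·4! - C(5,5)·3!
= 40320 - 25200 + 7200 - 1200 + 120 - 6
= 21234

21234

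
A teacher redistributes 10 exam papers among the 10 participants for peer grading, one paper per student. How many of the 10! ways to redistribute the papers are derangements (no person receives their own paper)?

Use !n = (n-1)(!(n-1) + !(n-2)).
!10 = 9·(133496 + 14833) = 9·148329 = 1334961

1334961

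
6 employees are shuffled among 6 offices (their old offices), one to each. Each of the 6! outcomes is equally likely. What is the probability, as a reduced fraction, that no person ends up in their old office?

Favorable outcomes: !6 = 265.
Total outcomes: 6! = 720.
Probability = 265/720 = 53/144.

53/144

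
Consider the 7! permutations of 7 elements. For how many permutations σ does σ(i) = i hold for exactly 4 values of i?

70

Pick the 4 fixed positions: C(7,4) = 35 ways.
The other 3 form a derangement: !3 = 2.
Total: 35 × 2 = 70.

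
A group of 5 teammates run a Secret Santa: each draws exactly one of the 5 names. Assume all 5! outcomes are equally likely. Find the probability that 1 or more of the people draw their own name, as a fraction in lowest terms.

19/30

Favorable outcomes: Σ_{i≥1} C(5,i)·!(5-i) = 5·9 + 10·2 + 10·1 + 5·0 + 1·1 = 76.
Total outcomes: 5! = 120.
Probability = 76/120 = 19/30.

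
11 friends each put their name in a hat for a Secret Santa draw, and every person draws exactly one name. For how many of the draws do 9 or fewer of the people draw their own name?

39916799

Sum C(11,i)·!(11-i) for i = 0..9:
  i=0: C(11,0)·!11 = 1·14684570 = 14684570
  i=1: C(11,1)·!10 = 11·1334961 = 14684571
  i=2: C(11,2)·!9 = 55·133496 = 7342280
  i=3: C(11,3)·!8 = 165·14833 = 2447445
  i=4: C(11,4)·!7 = 330·1854 = 611820
  i=5: C(11,5)·!6 = 462·265 = 122430
  i=6: C(11,6)·!5 = 462·44 = 20328
  i=7: C(11,7)·!4 = 330·9 = 2970
  i=8: C(11,8)·!3 = 165·2 = 330
  i=9: C(11,9)·!2 = 55·1 = 55
Total = 39916799.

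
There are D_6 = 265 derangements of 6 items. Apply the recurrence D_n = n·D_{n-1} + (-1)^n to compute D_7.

1854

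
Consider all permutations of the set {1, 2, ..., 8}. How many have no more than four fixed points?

Sum C(8,i)·!(8-i) for i = 0..4:
  i=0: C(8,0)·!8 = 1·14833 = 14833
  i=1: C(8,1)·!7 = 8·1854 = 14832
  i=2: C(8,2)·!6 = 28·265 = 7420
  i=3: C(8,3)·!5 = 56·44 = 2464
  i=4: C(8,4)·!4 = 70·9 = 630
Total = 40179.

40179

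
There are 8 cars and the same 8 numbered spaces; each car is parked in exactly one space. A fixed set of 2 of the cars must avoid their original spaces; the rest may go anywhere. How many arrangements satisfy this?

Let A_j be the event that the j-th constrained one is fixed. By inclusion-exclusion over the 2 events:
Σ_{j=0}^{2} (-1)^j C(2,j)(8-j)!
= C(2,0)·8! - C(2,1)·7! + C(2,2)·6!
= 40320 - 10080 + 720
= 30960

30960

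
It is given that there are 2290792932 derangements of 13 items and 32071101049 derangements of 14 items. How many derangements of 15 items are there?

481066515734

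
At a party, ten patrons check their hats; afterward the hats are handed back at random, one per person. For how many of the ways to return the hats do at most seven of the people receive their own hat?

3628754

# with exactly i fixed is C(10,i)·!(10-i); sum over i=0..7:
  i=0: C(10,0)·!10 = 1·1334961 = 1334961
  i=1: C(10,1)·!9 = 10·133496 = 1334960
  i=2: C(10,2)·!8 = 45·14833 = 667485
  i=3: C(10,3)·!7 = 120·1854 = 222480
  i=4: C(10,4)·!6 = 210·265 = 55650
  i=5: C(10,5)·!5 = 252·44 = 11088
  i=6: C(10,6)·!4 = 210·9 = 1890
  i=7: C(10,7)·!3 = 120·2 = 240
Total = 3628754.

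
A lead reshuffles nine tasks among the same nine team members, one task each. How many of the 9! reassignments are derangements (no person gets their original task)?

The number of derangements of 9 is !9 = Σ_{k=0}^{9} (-1)^k·9!/k!
= 9! - 9!/1! + 9!/2! - 9!/3! + 9!/4! - 9!/5! + 9!/6! - 9!/7! + 9!/8! - 9!/9!
= 362880 - 362880 + 181440 - 60480 + 15120 - 3024 + 504 - 72 + 9 - 1
= 133496

133496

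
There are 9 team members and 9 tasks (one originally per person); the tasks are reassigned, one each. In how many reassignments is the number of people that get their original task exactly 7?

Choose which 7 of the 9 are fixed: C(9,7) = 36.
The other 2 form a derangement: !2 = 1.
Total: 36 × 1 = 36.

36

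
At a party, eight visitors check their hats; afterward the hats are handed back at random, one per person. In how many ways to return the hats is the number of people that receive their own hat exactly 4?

630

Choose which 4 of the 8 are fixed: C(8,4) = 70.
The remaining 4 must be deranged: !4 = 9.
Total: 70 × 9 = 630.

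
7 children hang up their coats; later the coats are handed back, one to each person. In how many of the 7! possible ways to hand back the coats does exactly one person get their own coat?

Choose which one of the 7 is fixed: C(7,1) = 7.
The remaining 6 must be deranged: !6 = 265.
Total: 7 × 265 = 1855.

1855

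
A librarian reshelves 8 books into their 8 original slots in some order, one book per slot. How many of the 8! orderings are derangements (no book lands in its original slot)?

14833

Recurrence: !8 = 7·(!7 + !6).
!8 = 7·(1854 + 265) = 7·2119 = 14833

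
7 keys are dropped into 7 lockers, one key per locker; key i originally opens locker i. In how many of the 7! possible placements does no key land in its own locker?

1854

Use !n = n·!(n-1) + (-1)^n.
!7 = 7·265 - 1 = 1854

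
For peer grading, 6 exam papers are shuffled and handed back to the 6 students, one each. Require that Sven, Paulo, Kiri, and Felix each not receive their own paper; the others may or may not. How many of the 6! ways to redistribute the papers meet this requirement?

362

Inclusion-exclusion on the 4 forbidden self-matches:
Σ_{j=0}^{4} (-1)^j C(4,j)(6-j)!
= C(4,0)·6! - C(4,1)·5! + C(4,2)·4! - C(4,3)·3! + C(4,4)·2!
= 720 - 480 + 144 - 24 + 2
= 362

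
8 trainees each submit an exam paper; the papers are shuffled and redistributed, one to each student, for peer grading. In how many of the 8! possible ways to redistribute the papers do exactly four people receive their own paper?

630

Pick the 4 fixed positions: C(8,4) = 70 ways.
The other 4 form a derangement: !4 = 9.
Total: 70 × 9 = 630.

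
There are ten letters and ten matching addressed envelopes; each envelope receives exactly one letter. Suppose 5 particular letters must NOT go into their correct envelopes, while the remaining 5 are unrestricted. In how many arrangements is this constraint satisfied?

2170680

Inclusion-exclusion on the 5 forbidden self-matches:
Σ_{j=0}^{5} (-1)^j C(5,j)(10-j)!
= C(5,0)·10! - C(5,1)·9! + C(5,2)·8! - C(5,3)·7! + C(5,4)·6! - C(5,5)·5!
= 3628800 - 1814400 + 403200 - 50400 + 3600 - 120
= 2170680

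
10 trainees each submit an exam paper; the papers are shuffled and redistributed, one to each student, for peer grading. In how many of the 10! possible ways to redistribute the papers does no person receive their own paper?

1334961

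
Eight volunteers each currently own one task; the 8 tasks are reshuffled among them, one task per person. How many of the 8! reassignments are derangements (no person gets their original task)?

The number of derangements of 8 is !8 = Σ_{k=0}^{8} (-1)^k·8!/k!
= 8! - 8!/1! + 8!/2! - 8!/3! + 8!/4! - 8!/5! + 8!/6! - 8!/7! + 8!/8!
= 40320 - 40320 + 20160 - 6720 + 1680 - 336 + 56 - 8 + 1
= 14833

14833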